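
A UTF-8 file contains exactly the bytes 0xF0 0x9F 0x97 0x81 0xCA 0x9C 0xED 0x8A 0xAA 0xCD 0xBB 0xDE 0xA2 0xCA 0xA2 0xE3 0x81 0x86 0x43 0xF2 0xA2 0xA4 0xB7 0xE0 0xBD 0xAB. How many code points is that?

10

Byte at offset 0: 0xF0 = 11110000 → 4-byte char (#1). Advance 4.
Byte at offset 4: 0xCA = 11001010 → 2-byte char (#2). Advance 2.
Byte at offset 6: 0xED = 11101101 → 3-byte char (#3). Advance 3.
Byte at offset 9: 0xCD = 11001101 → 2-byte char (#4). Advance 2.
Byte at offset 11: 0xDE = 11011110 → 2-byte char (#5). Advance 2.
Byte at offset 13: 0xCA = 11001010 → 2-byte char (#6). Advance 2.
Byte at offset 15: 0xE3 = 11100011 → 3-byte char (#7). Advance 3.
Byte at offset 18: 0x43 = 01000011 → 1-byte char (#8). Advance 1.
Byte at offset 19: 0xF2 = 11110010 → 4-byte char (#9). Advance 4.
Byte at offset 23: 0xE0 = 11100000 → 3-byte char (#10). Advance 3.
Reached end at offset 26 after 10 code points.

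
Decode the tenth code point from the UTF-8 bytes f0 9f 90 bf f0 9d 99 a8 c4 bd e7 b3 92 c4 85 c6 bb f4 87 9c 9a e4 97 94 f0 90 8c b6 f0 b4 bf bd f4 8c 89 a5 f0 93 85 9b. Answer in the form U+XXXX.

Offset 0: leading byte 0xF0 = 11110000 → 4-byte char #1 = F0 9F 90 BF.
Offset 4: leading byte 0xF0 = 11110000 → 4-byte char #2 = F0 9D 99 A8.
Offset 8: leading byte 0xC4 = 11000100 → 2-byte char #3 = C4 BD.
Offset 10: leading byte 0xE7 = 11100111 → 3-byte char #4 = E7 B3 92.
Offset 13: leading byte 0xC4 = 11000100 → 2-byte char #5 = C4 85.
Offset 15: leading byte 0xC6 = 11000110 → 2-byte char #6 = C6 BB.
Offset 17: leading byte 0xF4 = 11110100 → 4-byte char #7 = F4 87 9C 9A.
Offset 21: leading byte 0xE4 = 11100100 → 3-byte char #8 = E4 97 94.
Offset 24: leading byte 0xF0 = 11110000 → 4-byte char #9 = F0 90 8C B6.
Offset 28: leading byte 0xF0 = 11110000 → 4-byte char #10 = F0 B4 BF BD.
Leading byte 0xF0 = 11110000 matches 11110xxx → 4-byte sequence.
Byte 1: 0xF0 = 11110000, payload 000 (3 bits).
Byte 2: 0xB4 = 10110100 (10xxxxxx ✓), payload 110100.
Byte 3: 0xBF = 10111111 (10xxxxxx ✓), payload 111111.
Byte 4: 0xBD = 10111101 (10xxxxxx ✓), payload 111101.
Concatenate: 000110100111111111101 = 0x34FFD (21 bits → U+34FFD).

U+34FFD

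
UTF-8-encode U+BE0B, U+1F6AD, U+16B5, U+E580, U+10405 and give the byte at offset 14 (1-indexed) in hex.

1-indexed offset 14 is 0-indexed offset 13.
U+BE0B → 3-byte form EB B8 8B at offsets 0–2.
U+1F6AD → 4-byte form F0 9F 9A AD at offsets 3–6.
U+16B5 → 3-byte form E1 9A B5 at offsets 7–9.
U+E580 → 3-byte form EE 96 80 at offsets 10–12.
U+10405 → 4-byte form F0 90 90 85 at offsets 13–16.
Offset 13 falls in char 5's range; it's byte 1 of F0 90 90 85 = 0xF0.

0xF0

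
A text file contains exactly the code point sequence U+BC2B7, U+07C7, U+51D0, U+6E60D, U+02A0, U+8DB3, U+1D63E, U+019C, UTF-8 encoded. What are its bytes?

F2 BC 8A B7 DF 87 E5 87 90 F1 AE 98 8D CA A0 E8 B6 B3 F0 9D 98 BE C6 9C

U+BC2B7: 4-byte form → F2 BC 8A B7.
U+07C7: 2-byte form → DF 87.
U+51D0: 3-byte form → E5 87 90.
U+6E60D: 4-byte form → F1 AE 98 8D.
U+02A0: 2-byte form → CA A0.
U+8DB3: 3-byte form → E8 B6 B3.
U+1D63E: 4-byte form → F0 9D 98 BE.
U+019C: 2-byte form → C6 9C.
Concatenated (24 bytes): F2 BC 8A B7 DF 87 E5 87 90 F1 AE 98 8D CA A0 E8 B6 B3 F0 9D 98 BE C6 9C.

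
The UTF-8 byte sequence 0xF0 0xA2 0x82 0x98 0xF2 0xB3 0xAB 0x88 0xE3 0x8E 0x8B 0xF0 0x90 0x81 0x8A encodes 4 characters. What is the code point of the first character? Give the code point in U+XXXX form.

U+22098

Offset 0: leading byte 0xF0 = 11110000 → 4-byte char #1 = F0 A2 82 98.
Leading byte 0xF0 = 11110000 matches 11110xxx → 4-byte sequence.
Byte 1: 0xF0 = 11110000, payload 000 (3 bits).
Byte 2: 0xA2 = 10100010 (10xxxxxx ✓), payload 100010.
Byte 3: 0x82 = 10000010 (10xxxxxx ✓), payload 000010.
Byte 4: 0x98 = 10011000 (10xxxxxx ✓), payload 011000.
Concatenate: 000100010000010011000 = 0x22098 (21 bits → U+22098).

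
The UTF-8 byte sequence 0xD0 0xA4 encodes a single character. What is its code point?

U+0424

Leading byte 0xD0 = 11010000 matches 110xxxxx → 2-byte sequence.
Byte 1: 0xD0 = 11010000, payload 10000 (5 bits).
Byte 2: 0xA4 = 10100100 (10xxxxxx ✓), payload 100100.
Concatenate: 10000100100 = 0x424 (11 bits → U+0424).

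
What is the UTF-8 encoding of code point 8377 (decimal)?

E2 82 B9

U+20B9 = 0x20B9 = 8377 decimal. In range U+0800–U+FFFF → 3-byte form: 1110xxxx 10xxxxxx 10xxxxxx.
Binary (16 bits): 0010000010111001.
Split 4+6+6: 0010 | 000010 | 111001.
Byte 1: 11100010 = 0xE2.
Byte 2: 10000010 = 0x82.
Byte 3: 10111001 = 0xB9.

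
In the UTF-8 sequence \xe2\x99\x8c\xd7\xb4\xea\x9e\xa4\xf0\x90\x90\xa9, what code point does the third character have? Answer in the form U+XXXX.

Offset 0: leading byte 0xE2 = 11100010 → 3-byte char #1 = E2 99 8C.
Offset 3: leading byte 0xD7 = 11010111 → 2-byte char #2 = D7 B4.
Offset 5: leading byte 0xEA = 11101010 → 3-byte char #3 = EA 9E A4.
Leading byte 0xEA = 11101010 matches 1110xxxx → 3-byte sequence.
Byte 1: 0xEA = 11101010, payload 1010 (4 bits).
Byte 2: 0x9E = 10011110 (10xxxxxx ✓), payload 011110.
Byte 3: 0xA4 = 10100100 (10xxxxxx ✓), payload 100100.
Concatenate: 1010011110100100 = 0xA7A4 (16 bits → U+A7A4).

U+A7A4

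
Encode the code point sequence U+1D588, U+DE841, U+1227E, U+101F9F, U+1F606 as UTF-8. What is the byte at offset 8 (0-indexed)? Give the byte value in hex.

U+1D588 → 4-byte form F0 9D 96 88 at offsets 0–3.
U+DE841 → 4-byte form F3 9E A1 81 at offsets 4–7.
U+1227E → 4-byte form F0 92 89 BE at offsets 8–11.
Offset 8 falls in char 3's range; it's byte 1 of F0 92 89 BE = 0xF0.

0xF0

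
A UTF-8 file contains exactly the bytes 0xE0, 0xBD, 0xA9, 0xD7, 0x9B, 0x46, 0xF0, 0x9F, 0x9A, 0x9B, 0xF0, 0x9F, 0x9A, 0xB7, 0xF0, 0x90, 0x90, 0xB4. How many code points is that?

Byte at offset 0: 0xE0 = 11100000 → 3-byte char (#1). Advance 3.
Byte at offset 3: 0xD7 = 11010111 → 2-byte char (#2). Advance 2.
Byte at offset 5: 0x46 = 01000110 → 1-byte char (#3). Advance 1.
Byte at offset 6: 0xF0 = 11110000 → 4-byte char (#4). Advance 4.
Byte at offset 10: 0xF0 = 11110000 → 4-byte char (#5). Advance 4.
Byte at offset 14: 0xF0 = 11110000 → 4-byte char (#6). Advance 4.
Reached end at offset 18 after 6 code points.

6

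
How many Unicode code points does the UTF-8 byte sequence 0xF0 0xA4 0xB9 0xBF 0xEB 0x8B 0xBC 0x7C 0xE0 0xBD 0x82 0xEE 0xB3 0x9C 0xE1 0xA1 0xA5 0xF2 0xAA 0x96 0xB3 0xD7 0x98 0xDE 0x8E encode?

Byte at offset 0: 0xF0 = 11110000 → 4-byte char (#1). Advance 4.
Byte at offset 4: 0xEB = 11101011 → 3-byte char (#2). Advance 3.
Byte at offset 7: 0x7C = 01111100 → 1-byte char (#3). Advance 1.
Byte at offset 8: 0xE0 = 11100000 → 3-byte char (#4). Advance 3.
Byte at offset 11: 0xEE = 11101110 → 3-byte char (#5). Advance 3.
Byte at offset 14: 0xE1 = 11100001 → 3-byte char (#6). Advance 3.
Byte at offset 17: 0xF2 = 11110010 → 4-byte char (#7). Advance 4.
Byte at offset 21: 0xD7 = 11010111 → 2-byte char (#8). Advance 2.
Byte at offset 23: 0xDE = 11011110 → 2-byte char (#9). Advance 2.
Reached end at offset 25 after 9 code points.

9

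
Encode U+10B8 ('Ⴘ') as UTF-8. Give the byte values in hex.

U+10B8 = 0x10B8 = 4280 decimal. In range U+0800–U+FFFF → 3-byte form: 1110xxxx 10xxxxxx 10xxxxxx.
Binary (16 bits): 0001000010111000.
Split 4+6+6: 0001 | 000010 | 111000.
Byte 1: 11100001 = 0xE1.
Byte 2: 10000010 = 0x82.
Byte 3: 10111000 = 0xB8.

E1 82 B8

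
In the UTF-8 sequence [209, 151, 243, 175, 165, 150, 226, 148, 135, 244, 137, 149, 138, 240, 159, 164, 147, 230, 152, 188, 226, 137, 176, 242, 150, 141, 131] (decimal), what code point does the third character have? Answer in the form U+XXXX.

U+2507

Offset 0: leading byte 0xD1 = 11010001 → 2-byte char #1 = D1 97.
Offset 2: leading byte 0xF3 = 11110011 → 4-byte char #2 = F3 AF A5 96.
Offset 6: leading byte 0xE2 = 11100010 → 3-byte char #3 = E2 94 87.
Leading byte 0xE2 = 11100010 matches 1110xxxx → 3-byte sequence.
Byte 1: 0xE2 = 11100010, payload 0010 (4 bits).
Byte 2: 0x94 = 10010100 (10xxxxxx ✓), payload 010100.
Byte 3: 0x87 = 10000111 (10xxxxxx ✓), payload 000111.
Concatenate: 0010010100000111 = 0x2507 (16 bits → U+2507).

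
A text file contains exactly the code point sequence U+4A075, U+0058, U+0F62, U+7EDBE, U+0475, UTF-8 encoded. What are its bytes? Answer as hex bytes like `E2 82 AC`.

F1 8A 81 B5 58 E0 BD A2 F1 BE B6 BE D1 B5

U+4A075: 4-byte form → F1 8A 81 B5.
U+0058: 1-byte form → 58.
U+0F62: 3-byte form → E0 BD A2.
U+7EDBE: 4-byte form → F1 BE B6 BE.
U+0475: 2-byte form → D1 B5.
Concatenated (14 bytes): F1 8A 81 B5 58 E0 BD A2 F1 BE B6 BE D1 B5.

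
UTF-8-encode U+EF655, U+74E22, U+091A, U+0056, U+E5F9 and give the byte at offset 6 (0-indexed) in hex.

U+EF655 → 4-byte form F3 AF 99 95 at offsets 0–3.
U+74E22 → 4-byte form F1 B4 B8 A2 at offsets 4–7.
Offset 6 falls in char 2's range; it's byte 3 of F1 B4 B8 A2 = 0xB8.

0xB8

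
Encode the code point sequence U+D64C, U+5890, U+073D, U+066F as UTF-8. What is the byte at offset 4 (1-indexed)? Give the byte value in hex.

1-indexed offset 4 is 0-indexed offset 3.
U+D64C → 3-byte form ED 99 8C at offsets 0–2.
U+5890 → 3-byte form E5 A2 90 at offsets 3–5.
Offset 3 falls in char 2's range; it's byte 1 of E5 A2 90 = 0xE5.

0xE5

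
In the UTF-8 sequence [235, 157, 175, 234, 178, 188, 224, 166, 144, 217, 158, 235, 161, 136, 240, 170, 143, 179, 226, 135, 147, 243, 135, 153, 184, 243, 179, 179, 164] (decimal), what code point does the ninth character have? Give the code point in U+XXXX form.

U+F3CE4

Offset 0: leading byte 0xEB = 11101011 → 3-byte char #1 = EB 9D AF.
Offset 3: leading byte 0xEA = 11101010 → 3-byte char #2 = EA B2 BC.
Offset 6: leading byte 0xE0 = 11100000 → 3-byte char #3 = E0 A6 90.
Offset 9: leading byte 0xD9 = 11011001 → 2-byte char #4 = D9 9E.
Offset 11: leading byte 0xEB = 11101011 → 3-byte char #5 = EB A1 88.
Offset 14: leading byte 0xF0 = 11110000 → 4-byte char #6 = F0 AA 8F B3.
Offset 18: leading byte 0xE2 = 11100010 → 3-byte char #7 = E2 87 93.
Offset 21: leading byte 0xF3 = 11110011 → 4-byte char #8 = F3 87 99 B8.
Offset 25: leading byte 0xF3 = 11110011 → 4-byte char #9 = F3 B3 B3 A4.
Leading byte 0xF3 = 11110011 matches 11110xxx → 4-byte sequence.
Byte 1: 0xF3 = 11110011, payload 011 (3 bits).
Byte 2: 0xB3 = 10110011 (10xxxxxx ✓), payload 110011.
Byte 3: 0xB3 = 10110011 (10xxxxxx ✓), payload 110011.
Byte 4: 0xA4 = 10100100 (10xxxxxx ✓), payload 100100.
Concatenate: 011110011110011100100 = 0xF3CE4 (21 bits → U+F3CE4).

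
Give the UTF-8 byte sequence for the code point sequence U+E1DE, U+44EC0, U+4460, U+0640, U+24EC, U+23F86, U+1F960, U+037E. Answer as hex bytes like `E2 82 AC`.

U+E1DE: 3-byte form → EE 87 9E.
U+44EC0: 4-byte form → F1 84 BB 80.
U+4460: 3-byte form → E4 91 A0.
U+0640: 2-byte form → D9 80.
U+24EC: 3-byte form → E2 93 AC.
U+23F86: 4-byte form → F0 A3 BE 86.
U+1F960: 4-byte form → F0 9F A5 A0.
U+037E: 2-byte form → CD BE.
Concatenated (25 bytes): EE 87 9E F1 84 BB 80 E4 91 A0 D9 80 E2 93 AC F0 A3 BE 86 F0 9F A5 A0 CD BE.

EE 87 9E F1 84 BB 80 E4 91 A0 D9 80 E2 93 AC F0 A3 BE 86 F0 9F A5 A0 CD BE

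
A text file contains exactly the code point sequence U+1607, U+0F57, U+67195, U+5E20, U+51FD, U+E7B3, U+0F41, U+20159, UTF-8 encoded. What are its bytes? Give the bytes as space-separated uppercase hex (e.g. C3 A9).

U+1607: 3-byte form → E1 98 87.
U+0F57: 3-byte form → E0 BD 97.
U+67195: 4-byte form → F1 A7 86 95.
U+5E20: 3-byte form → E5 B8 A0.
U+51FD: 3-byte form → E5 87 BD.
U+E7B3: 3-byte form → EE 9E B3.
U+0F41: 3-byte form → E0 BD 81.
U+20159: 4-byte form → F0 A0 85 99.
Concatenated (26 bytes): E1 98 87 E0 BD 97 F1 A7 86 95 E5 B8 A0 E5 87 BD EE 9E B3 E0 BD 81 F0 A0 85 99.

E1 98 87 E0 BD 97 F1 A7 86 95 E5 B8 A0 E5 87 BD EE 9E B3 E0 BD 81 F0 A0 85 99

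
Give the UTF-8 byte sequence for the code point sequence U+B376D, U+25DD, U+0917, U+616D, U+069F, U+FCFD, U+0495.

F2 B3 9D AD E2 97 9D E0 A4 97 E6 85 AD DA 9F EF B3 BD D2 95

U+B376D: 4-byte form → F2 B3 9D AD.
U+25DD: 3-byte form → E2 97 9D.
U+0917: 3-byte form → E0 A4 97.
U+616D: 3-byte form → E6 85 AD.
U+069F: 2-byte form → DA 9F.
U+FCFD: 3-byte form → EF B3 BD.
U+0495: 2-byte form → D2 95.
Concatenated (20 bytes): F2 B3 9D AD E2 97 9D E0 A4 97 E6 85 AD DA 9F EF B3 BD D2 95.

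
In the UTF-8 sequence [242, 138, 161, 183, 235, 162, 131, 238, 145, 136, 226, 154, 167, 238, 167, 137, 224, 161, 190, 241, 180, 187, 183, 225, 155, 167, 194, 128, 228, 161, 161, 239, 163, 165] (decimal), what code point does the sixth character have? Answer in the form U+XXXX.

U+087E

Offset 0: leading byte 0xF2 = 11110010 → 4-byte char #1 = F2 8A A1 B7.
Offset 4: leading byte 0xEB = 11101011 → 3-byte char #2 = EB A2 83.
Offset 7: leading byte 0xEE = 11101110 → 3-byte char #3 = EE 91 88.
Offset 10: leading byte 0xE2 = 11100010 → 3-byte char #4 = E2 9A A7.
Offset 13: leading byte 0xEE = 11101110 → 3-byte char #5 = EE A7 89.
Offset 16: leading byte 0xE0 = 11100000 → 3-byte char #6 = E0 A1 BE.
Leading byte 0xE0 = 11100000 matches 1110xxxx → 3-byte sequence.
Byte 1: 0xE0 = 11100000, payload 0000 (4 bits).
Byte 2: 0xA1 = 10100001 (10xxxxxx ✓), payload 100001.
Byte 3: 0xBE = 10111110 (10xxxxxx ✓), payload 111110.
Concatenate: 0000100001111110 = 0x87E (16 bits → U+087E).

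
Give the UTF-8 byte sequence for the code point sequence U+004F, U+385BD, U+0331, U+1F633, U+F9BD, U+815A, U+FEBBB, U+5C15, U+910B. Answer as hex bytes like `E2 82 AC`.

4F F0 B8 96 BD CC B1 F0 9F 98 B3 EF A6 BD E8 85 9A F3 BE AE BB E5 B0 95 E9 84 8B

U+004F: 1-byte form → 4F.
U+385BD: 4-byte form → F0 B8 96 BD.
U+0331: 2-byte form → CC B1.
U+1F633: 4-byte form → F0 9F 98 B3.
U+F9BD: 3-byte form → EF A6 BD.
U+815A: 3-byte form → E8 85 9A.
U+FEBBB: 4-byte form → F3 BE AE BB.
U+5C15: 3-byte form → E5 B0 95.
U+910B: 3-byte form → E9 84 8B.
Concatenated (27 bytes): 4F F0 B8 96 BD CC B1 F0 9F 98 B3 EF A6 BD E8 85 9A F3 BE AE BB E5 B0 95 E9 84 8B.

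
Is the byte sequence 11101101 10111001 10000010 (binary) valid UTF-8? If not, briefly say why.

Structurally a 3-byte sequence; payload = 0xDE42.
But 0xDE42 is in U+D800–U+DFFF, the surrogate range. Surrogates are not Unicode scalar values and are forbidden in UTF-8.

invalid (encodes a surrogate (U+D800–U+DFFF))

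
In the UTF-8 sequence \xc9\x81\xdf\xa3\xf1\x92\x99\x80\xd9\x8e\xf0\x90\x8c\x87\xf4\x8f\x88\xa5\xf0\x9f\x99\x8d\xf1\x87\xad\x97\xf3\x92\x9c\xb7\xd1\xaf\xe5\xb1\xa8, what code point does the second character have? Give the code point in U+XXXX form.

U+07E3

Offset 0: leading byte 0xC9 = 11001001 → 2-byte char #1 = C9 81.
Offset 2: leading byte 0xDF = 11011111 → 2-byte char #2 = DF A3.
Leading byte 0xDF = 11011111 matches 110xxxxx → 2-byte sequence.
Byte 1: 0xDF = 11011111, payload 11111 (5 bits).
Byte 2: 0xA3 = 10100011 (10xxxxxx ✓), payload 100011.
Concatenate: 11111100011 = 0x7E3 (11 bits → U+07E3).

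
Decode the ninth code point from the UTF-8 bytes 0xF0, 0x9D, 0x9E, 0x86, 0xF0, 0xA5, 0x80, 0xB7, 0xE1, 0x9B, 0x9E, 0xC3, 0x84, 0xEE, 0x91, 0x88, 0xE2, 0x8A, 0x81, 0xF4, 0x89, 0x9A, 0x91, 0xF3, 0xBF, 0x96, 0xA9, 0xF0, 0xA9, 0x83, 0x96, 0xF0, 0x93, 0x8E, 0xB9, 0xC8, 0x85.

Offset 0: leading byte 0xF0 = 11110000 → 4-byte char #1 = F0 9D 9E 86.
Offset 4: leading byte 0xF0 = 11110000 → 4-byte char #2 = F0 A5 80 B7.
Offset 8: leading byte 0xE1 = 11100001 → 3-byte char #3 = E1 9B 9E.
Offset 11: leading byte 0xC3 = 11000011 → 2-byte char #4 = C3 84.
Offset 13: leading byte 0xEE = 11101110 → 3-byte char #5 = EE 91 88.
Offset 16: leading byte 0xE2 = 11100010 → 3-byte char #6 = E2 8A 81.
Offset 19: leading byte 0xF4 = 11110100 → 4-byte char #7 = F4 89 9A 91.
Offset 23: leading byte 0xF3 = 11110011 → 4-byte char #8 = F3 BF 96 A9.
Offset 27: leading byte 0xF0 = 11110000 → 4-byte char #9 = F0 A9 83 96.
Leading byte 0xF0 = 11110000 matches 11110xxx → 4-byte sequence.
Byte 1: 0xF0 = 11110000, payload 000 (3 bits).
Byte 2: 0xA9 = 10101001 (10xxxxxx ✓), payload 101001.
Byte 3: 0x83 = 10000011 (10xxxxxx ✓), payload 000011.
Byte 4: 0x96 = 10010110 (10xxxxxx ✓), payload 010110.
Concatenate: 000101001000011010110 = 0x290D6 (21 bits → U+290D6).

U+290D6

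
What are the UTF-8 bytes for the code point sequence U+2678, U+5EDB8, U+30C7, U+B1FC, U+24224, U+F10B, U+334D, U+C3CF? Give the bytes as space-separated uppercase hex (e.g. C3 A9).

E2 99 B8 F1 9E B6 B8 E3 83 87 EB 87 BC F0 A4 88 A4 EF 84 8B E3 8D 8D EC 8F 8F

U+2678: 3-byte form → E2 99 B8.
U+5EDB8: 4-byte form → F1 9E B6 B8.
U+30C7: 3-byte form → E3 83 87.
U+B1FC: 3-byte form → EB 87 BC.
U+24224: 4-byte form → F0 A4 88 A4.
U+F10B: 3-byte form → EF 84 8B.
U+334D: 3-byte form → E3 8D 8D.
U+C3CF: 3-byte form → EC 8F 8F.
Concatenated (26 bytes): E2 99 B8 F1 9E B6 B8 E3 83 87 EB 87 BC F0 A4 88 A4 EF 84 8B E3 8D 8D EC 8F 8F.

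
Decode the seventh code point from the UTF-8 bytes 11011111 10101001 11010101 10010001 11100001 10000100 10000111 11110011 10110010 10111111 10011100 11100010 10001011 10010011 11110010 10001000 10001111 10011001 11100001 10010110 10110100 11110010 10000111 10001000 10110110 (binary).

Offset 0: leading byte 0xDF = 11011111 → 2-byte char #1 = DF A9.
Offset 2: leading byte 0xD5 = 11010101 → 2-byte char #2 = D5 91.
Offset 4: leading byte 0xE1 = 11100001 → 3-byte char #3 = E1 84 87.
Offset 7: leading byte 0xF3 = 11110011 → 4-byte char #4 = F3 B2 BF 9C.
Offset 11: leading byte 0xE2 = 11100010 → 3-byte char #5 = E2 8B 93.
Offset 14: leading byte 0xF2 = 11110010 → 4-byte char #6 = F2 88 8F 99.
Offset 18: leading byte 0xE1 = 11100001 → 3-byte char #7 = E1 96 B4.
Leading byte 0xE1 = 11100001 matches 1110xxxx → 3-byte sequence.
Byte 1: 0xE1 = 11100001, payload 0001 (4 bits).
Byte 2: 0x96 = 10010110 (10xxxxxx ✓), payload 010110.
Byte 3: 0xB4 = 10110100 (10xxxxxx ✓), payload 110100.
Concatenate: 0001010110110100 = 0x15B4 (16 bits → U+15B4).

U+15B4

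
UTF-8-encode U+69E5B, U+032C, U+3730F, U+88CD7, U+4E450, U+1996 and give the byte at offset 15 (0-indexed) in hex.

0x8E

U+69E5B → 4-byte form F1 A9 B9 9B at offsets 0–3.
U+032C → 2-byte form CC AC at offsets 4–5.
U+3730F → 4-byte form F0 B7 8C 8F at offsets 6–9.
U+88CD7 → 4-byte form F2 88 B3 97 at offsets 10–13.
U+4E450 → 4-byte form F1 8E 91 90 at offsets 14–17.
Offset 15 falls in char 5's range; it's byte 2 of F1 8E 91 90 = 0x8E.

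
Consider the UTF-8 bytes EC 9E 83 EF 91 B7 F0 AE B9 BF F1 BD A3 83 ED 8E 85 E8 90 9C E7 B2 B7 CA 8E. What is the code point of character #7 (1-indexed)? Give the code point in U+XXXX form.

Offset 0: leading byte 0xEC = 11101100 → 3-byte char #1 = EC 9E 83.
Offset 3: leading byte 0xEF = 11101111 → 3-byte char #2 = EF 91 B7.
Offset 6: leading byte 0xF0 = 11110000 → 4-byte char #3 = F0 AE B9 BF.
Offset 10: leading byte 0xF1 = 11110001 → 4-byte char #4 = F1 BD A3 83.
Offset 14: leading byte 0xED = 11101101 → 3-byte char #5 = ED 8E 85.
Offset 17: leading byte 0xE8 = 11101000 → 3-byte char #6 = E8 90 9C.
Offset 20: leading byte 0xE7 = 11100111 → 3-byte char #7 = E7 B2 B7.
Leading byte 0xE7 = 11100111 matches 1110xxxx → 3-byte sequence.
Byte 1: 0xE7 = 11100111, payload 0111 (4 bits).
Byte 2: 0xB2 = 10110010 (10xxxxxx ✓), payload 110010.
Byte 3: 0xB7 = 10110111 (10xxxxxx ✓), payload 110111.
Concatenate: 0111110010110111 = 0x7CB7 (16 bits → U+7CB7).

U+7CB7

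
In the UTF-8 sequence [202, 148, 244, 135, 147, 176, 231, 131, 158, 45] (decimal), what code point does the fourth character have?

Offset 0: leading byte 0xCA = 11001010 → 2-byte char #1 = CA 94.
Offset 2: leading byte 0xF4 = 11110100 → 4-byte char #2 = F4 87 93 B0.
Offset 6: leading byte 0xE7 = 11100111 → 3-byte char #3 = E7 83 9E.
Offset 9: leading byte 0x2D = 00101101 → 1-byte char #4 = 2D.
Leading byte 0x2D = 00101101 matches 0xxxxxxx → 1-byte sequence.
Byte 1: 0x2D = 00101101, payload 0101101 (7 bits).
Concatenate: 0101101 = 0x2D (7 bits → U+002D).

U+002D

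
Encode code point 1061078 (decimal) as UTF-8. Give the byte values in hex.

F4 83 83 96

U+1030D6 = 0x1030D6 = 1061078 decimal. In range U+10000–U+10FFFF → 4-byte form: 11110xxx 10xxxxxx 10xxxxxx 10xxxxxx.
Binary (21 bits): 100000011000011010110.
Split 3+6+6+6: 100 | 000011 | 000011 | 010110.
Byte 1: 11110100 = 0xF4.
Byte 2: 10000011 = 0x83.
Byte 3: 10000011 = 0x83.
Byte 4: 10010110 = 0x96.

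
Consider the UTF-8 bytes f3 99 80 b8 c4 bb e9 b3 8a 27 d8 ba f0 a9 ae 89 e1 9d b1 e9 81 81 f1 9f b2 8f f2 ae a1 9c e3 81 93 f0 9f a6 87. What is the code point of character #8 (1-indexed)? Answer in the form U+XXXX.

U+9041

Offset 0: leading byte 0xF3 = 11110011 → 4-byte char #1 = F3 99 80 B8.
Offset 4: leading byte 0xC4 = 11000100 → 2-byte char #2 = C4 BB.
Offset 6: leading byte 0xE9 = 11101001 → 3-byte char #3 = E9 B3 8A.
Offset 9: leading byte 0x27 = 00100111 → 1-byte char #4 = 27.
Offset 10: leading byte 0xD8 = 11011000 → 2-byte char #5 = D8 BA.
Offset 12: leading byte 0xF0 = 11110000 → 4-byte char #6 = F0 A9 AE 89.
Offset 16: leading byte 0xE1 = 11100001 → 3-byte char #7 = E1 9D B1.
Offset 19: leading byte 0xE9 = 11101001 → 3-byte char #8 = E9 81 81.
Leading byte 0xE9 = 11101001 matches 1110xxxx → 3-byte sequence.
Byte 1: 0xE9 = 11101001, payload 1001 (4 bits).
Byte 2: 0x81 = 10000001 (10xxxxxx ✓), payload 000001.
Byte 3: 0x81 = 10000001 (10xxxxxx ✓), payload 000001.
Concatenate: 1001000001000001 = 0x9041 (16 bits → U+9041).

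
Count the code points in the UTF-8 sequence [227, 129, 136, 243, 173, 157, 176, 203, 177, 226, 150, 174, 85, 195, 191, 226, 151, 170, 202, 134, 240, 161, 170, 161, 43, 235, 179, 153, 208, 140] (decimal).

12

Byte at offset 0: 0xE3 = 11100011 → 3-byte char (#1). Advance 3.
Byte at offset 3: 0xF3 = 11110011 → 4-byte char (#2). Advance 4.
Byte at offset 7: 0xCB = 11001011 → 2-byte char (#3). Advance 2.
Byte at offset 9: 0xE2 = 11100010 → 3-byte char (#4). Advance 3.
Byte at offset 12: 0x55 = 01010101 → 1-byte char (#5). Advance 1.
Byte at offset 13: 0xC3 = 11000011 → 2-byte char (#6). Advance 2.
Byte at offset 15: 0xE2 = 11100010 → 3-byte char (#7). Advance 3.
Byte at offset 18: 0xCA = 11001010 → 2-byte char (#8). Advance 2.
Byte at offset 20: 0xF0 = 11110000 → 4-byte char (#9). Advance 4.
Byte at offset 24: 0x2B = 00101011 → 1-byte char (#10). Advance 1.
Byte at offset 25: 0xEB = 11101011 → 3-byte char (#11). Advance 3.
Byte at offset 28: 0xD0 = 11010000 → 2-byte char (#12). Advance 2.
Reached end at offset 30 after 12 code points.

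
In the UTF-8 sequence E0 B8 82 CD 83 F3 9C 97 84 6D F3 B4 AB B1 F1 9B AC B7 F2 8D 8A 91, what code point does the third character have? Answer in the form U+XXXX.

U+DC5C4

Offset 0: leading byte 0xE0 = 11100000 → 3-byte char #1 = E0 B8 82.
Offset 3: leading byte 0xCD = 11001101 → 2-byte char #2 = CD 83.
Offset 5: leading byte 0xF3 = 11110011 → 4-byte char #3 = F3 9C 97 84.
Leading byte 0xF3 = 11110011 matches 11110xxx → 4-byte sequence.
Byte 1: 0xF3 = 11110011, payload 011 (3 bits).
Byte 2: 0x9C = 10011100 (10xxxxxx ✓), payload 011100.
Byte 3: 0x97 = 10010111 (10xxxxxx ✓), payload 010111.
Byte 4: 0x84 = 10000100 (10xxxxxx ✓), payload 000100.
Concatenate: 011011100010111000100 = 0xDC5C4 (21 bits → U+DC5C4).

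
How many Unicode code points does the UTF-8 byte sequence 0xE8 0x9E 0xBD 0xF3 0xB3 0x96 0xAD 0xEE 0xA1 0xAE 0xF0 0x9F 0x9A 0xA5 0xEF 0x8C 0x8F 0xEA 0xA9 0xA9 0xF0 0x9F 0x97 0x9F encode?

Byte at offset 0: 0xE8 = 11101000 → 3-byte char (#1). Advance 3.
Byte at offset 3: 0xF3 = 11110011 → 4-byte char (#2). Advance 4.
Byte at offset 7: 0xEE = 11101110 → 3-byte char (#3). Advance 3.
Byte at offset 10: 0xF0 = 11110000 → 4-byte char (#4). Advance 4.
Byte at offset 14: 0xEF = 11101111 → 3-byte char (#5). Advance 3.
Byte at offset 17: 0xEA = 11101010 → 3-byte char (#6). Advance 3.
Byte at offset 20: 0xF0 = 11110000 → 4-byte char (#7). Advance 4.
Reached end at offset 24 after 7 code points.

7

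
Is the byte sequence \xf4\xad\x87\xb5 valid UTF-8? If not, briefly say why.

Leading byte 0xF4 = 11110100 → 4-byte form.
Payload = 0x12D1F5, which exceeds U+10FFFF, the maximum Unicode code point. (Leading bytes F5–FF, or F4 followed by ≥ 0x90, are invalid.)

invalid (encodes a value above U+10FFFF)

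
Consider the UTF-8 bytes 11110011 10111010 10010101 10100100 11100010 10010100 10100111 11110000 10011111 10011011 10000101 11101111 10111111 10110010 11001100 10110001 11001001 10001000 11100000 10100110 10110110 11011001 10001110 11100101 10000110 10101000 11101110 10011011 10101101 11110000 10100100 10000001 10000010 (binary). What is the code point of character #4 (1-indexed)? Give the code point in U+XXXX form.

U+FFF2

Offset 0: leading byte 0xF3 = 11110011 → 4-byte char #1 = F3 BA 95 A4.
Offset 4: leading byte 0xE2 = 11100010 → 3-byte char #2 = E2 94 A7.
Offset 7: leading byte 0xF0 = 11110000 → 4-byte char #3 = F0 9F 9B 85.
Offset 11: leading byte 0xEF = 11101111 → 3-byte char #4 = EF BF B2.
Leading byte 0xEF = 11101111 matches 1110xxxx → 3-byte sequence.
Byte 1: 0xEF = 11101111, payload 1111 (4 bits).
Byte 2: 0xBF = 10111111 (10xxxxxx ✓), payload 111111.
Byte 3: 0xB2 = 10110010 (10xxxxxx ✓), payload 110010.
Concatenate: 1111111111110010 = 0xFFF2 (16 bits → U+FFF2).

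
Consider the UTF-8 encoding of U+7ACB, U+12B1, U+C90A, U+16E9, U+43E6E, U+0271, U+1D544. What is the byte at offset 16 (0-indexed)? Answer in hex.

0xC9

U+7ACB → 3-byte form E7 AB 8B at offsets 0–2.
U+12B1 → 3-byte form E1 8A B1 at offsets 3–5.
U+C90A → 3-byte form EC A4 8A at offsets 6–8.
U+16E9 → 3-byte form E1 9B A9 at offsets 9–11.
U+43E6E → 4-byte form F1 83 B9 AE at offsets 12–15.
U+0271 → 2-byte form C9 B1 at offsets 16–17.
Offset 16 falls in char 6's range; it's byte 1 of C9 B1 = 0xC9.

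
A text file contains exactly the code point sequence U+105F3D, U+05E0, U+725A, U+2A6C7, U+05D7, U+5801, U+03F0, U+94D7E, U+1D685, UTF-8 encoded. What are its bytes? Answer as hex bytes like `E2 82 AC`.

F4 85 BC BD D7 A0 E7 89 9A F0 AA 9B 87 D7 97 E5 A0 81 CF B0 F2 94 B5 BE F0 9D 9A 85

U+105F3D: 4-byte form → F4 85 BC BD.
U+05E0: 2-byte form → D7 A0.
U+725A: 3-byte form → E7 89 9A.
U+2A6C7: 4-byte form → F0 AA 9B 87.
U+05D7: 2-byte form → D7 97.
U+5801: 3-byte form → E5 A0 81.
U+03F0: 2-byte form → CF B0.
U+94D7E: 4-byte form → F2 94 B5 BE.
U+1D685: 4-byte form → F0 9D 9A 85.
Concatenated (28 bytes): F4 85 BC BD D7 A0 E7 89 9A F0 AA 9B 87 D7 97 E5 A0 81 CF B0 F2 94 B5 BE F0 9D 9A 85.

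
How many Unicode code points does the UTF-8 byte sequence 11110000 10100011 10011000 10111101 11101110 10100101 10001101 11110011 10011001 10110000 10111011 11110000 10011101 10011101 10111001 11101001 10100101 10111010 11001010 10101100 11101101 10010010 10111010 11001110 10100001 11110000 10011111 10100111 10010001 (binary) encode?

Byte at offset 0: 0xF0 = 11110000 → 4-byte char (#1). Advance 4.
Byte at offset 4: 0xEE = 11101110 → 3-byte char (#2). Advance 3.
Byte at offset 7: 0xF3 = 11110011 → 4-byte char (#3). Advance 4.
Byte at offset 11: 0xF0 = 11110000 → 4-byte char (#4). Advance 4.
Byte at offset 15: 0xE9 = 11101001 → 3-byte char (#5). Advance 3.
Byte at offset 18: 0xCA = 11001010 → 2-byte char (#6). Advance 2.
Byte at offset 20: 0xED = 11101101 → 3-byte char (#7). Advance 3.
Byte at offset 23: 0xCE = 11001110 → 2-byte char (#8). Advance 2.
Byte at offset 25: 0xF0 = 11110000 → 4-byte char (#9). Advance 4.
Reached end at offset 29 after 9 code points.

9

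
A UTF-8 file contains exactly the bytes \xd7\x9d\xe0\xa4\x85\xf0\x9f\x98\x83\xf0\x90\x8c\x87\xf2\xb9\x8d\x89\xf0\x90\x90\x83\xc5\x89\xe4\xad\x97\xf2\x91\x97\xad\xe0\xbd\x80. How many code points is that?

Byte at offset 0: 0xD7 = 11010111 → 2-byte char (#1). Advance 2.
Byte at offset 2: 0xE0 = 11100000 → 3-byte char (#2). Advance 3.
Byte at offset 5: 0xF0 = 11110000 → 4-byte char (#3). Advance 4.
Byte at offset 9: 0xF0 = 11110000 → 4-byte char (#4). Advance 4.
Byte at offset 13: 0xF2 = 11110010 → 4-byte char (#5). Advance 4.
Byte at offset 17: 0xF0 = 11110000 → 4-byte char (#6). Advance 4.
Byte at offset 21: 0xC5 = 11000101 → 2-byte char (#7). Advance 2.
Byte at offset 23: 0xE4 = 11100100 → 3-byte char (#8). Advance 3.
Byte at offset 26: 0xF2 = 11110010 → 4-byte char (#9). Advance 4.
Byte at offset 30: 0xE0 = 11100000 → 3-byte char (#10). Advance 3.
Reached end at offset 33 after 10 code points.

10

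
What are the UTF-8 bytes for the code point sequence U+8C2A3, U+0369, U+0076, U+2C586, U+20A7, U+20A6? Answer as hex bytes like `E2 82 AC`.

U+8C2A3: 4-byte form → F2 8C 8A A3.
U+0369: 2-byte form → CD A9.
U+0076: 1-byte form → 76.
U+2C586: 4-byte form → F0 AC 96 86.
U+20A7: 3-byte form → E2 82 A7.
U+20A6: 3-byte form → E2 82 A6.
Concatenated (17 bytes): F2 8C 8A A3 CD A9 76 F0 AC 96 86 E2 82 A7 E2 82 A6.

F2 8C 8A A3 CD A9 76 F0 AC 96 86 E2 82 A7 E2 82 A6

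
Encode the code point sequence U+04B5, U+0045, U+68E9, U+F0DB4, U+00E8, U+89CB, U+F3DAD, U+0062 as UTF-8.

D2 B5 45 E6 A3 A9 F3 B0 B6 B4 C3 A8 E8 A7 8B F3 B3 B6 AD 62

U+04B5: 2-byte form → D2 B5.
U+0045: 1-byte form → 45.
U+68E9: 3-byte form → E6 A3 A9.
U+F0DB4: 4-byte form → F3 B0 B6 B4.
U+00E8: 2-byte form → C3 A8.
U+89CB: 3-byte form → E8 A7 8B.
U+F3DAD: 4-byte form → F3 B3 B6 AD.
U+0062: 1-byte form → 62.
Concatenated (20 bytes): D2 B5 45 E6 A3 A9 F3 B0 B6 B4 C3 A8 E8 A7 8B F3 B3 B6 AD 62.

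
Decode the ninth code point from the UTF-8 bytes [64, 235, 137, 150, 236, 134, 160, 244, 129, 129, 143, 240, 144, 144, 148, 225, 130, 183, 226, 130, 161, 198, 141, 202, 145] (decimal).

Offset 0: leading byte 0x40 = 01000000 → 1-byte char #1 = 40.
Offset 1: leading byte 0xEB = 11101011 → 3-byte char #2 = EB 89 96.
Offset 4: leading byte 0xEC = 11101100 → 3-byte char #3 = EC 86 A0.
Offset 7: leading byte 0xF4 = 11110100 → 4-byte char #4 = F4 81 81 8F.
Offset 11: leading byte 0xF0 = 11110000 → 4-byte char #5 = F0 90 90 94.
Offset 15: leading byte 0xE1 = 11100001 → 3-byte char #6 = E1 82 B7.
Offset 18: leading byte 0xE2 = 11100010 → 3-byte char #7 = E2 82 A1.
Offset 21: leading byte 0xC6 = 11000110 → 2-byte char #8 = C6 8D.
Offset 23: leading byte 0xCA = 11001010 → 2-byte char #9 = CA 91.
Leading byte 0xCA = 11001010 matches 110xxxxx → 2-byte sequence.
Byte 1: 0xCA = 11001010, payload 01010 (5 bits).
Byte 2: 0x91 = 10010001 (10xxxxxx ✓), payload 010001.
Concatenate: 01010010001 = 0x291 (11 bits → U+0291).

U+0291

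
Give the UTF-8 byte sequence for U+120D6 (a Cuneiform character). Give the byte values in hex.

U+120D6 = 0x120D6 = 73942 decimal. In range U+10000–U+10FFFF → 4-byte form: 11110xxx 10xxxxxx 10xxxxxx 10xxxxxx.
Binary (21 bits): 000010010000011010110.
Split 3+6+6+6: 000 | 010010 | 000011 | 010110.
Byte 1: 11110000 = 0xF0.
Byte 2: 10010010 = 0x92.
Byte 3: 10000011 = 0x83.
Byte 4: 10010110 = 0x96.

F0 92 83 96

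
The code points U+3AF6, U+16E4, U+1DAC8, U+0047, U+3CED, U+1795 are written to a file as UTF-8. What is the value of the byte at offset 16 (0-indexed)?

U+3AF6 → 3-byte form E3 AB B6 at offsets 0–2.
U+16E4 → 3-byte form E1 9B A4 at offsets 3–5.
U+1DAC8 → 4-byte form F0 9D AB 88 at offsets 6–9.
U+0047 → 1-byte form 47 at offsets 10–10.
U+3CED → 3-byte form E3 B3 AD at offsets 11–13.
U+1795 → 3-byte form E1 9E 95 at offsets 14–16.
Offset 16 falls in char 6's range; it's byte 3 of E1 9E 95 = 0x95.

0x95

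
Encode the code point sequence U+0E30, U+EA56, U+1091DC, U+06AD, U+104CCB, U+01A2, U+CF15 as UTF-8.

E0 B8 B0 EE A9 96 F4 89 87 9C DA AD F4 84 B3 8B C6 A2 EC BC 95

U+0E30: 3-byte form → E0 B8 B0.
U+EA56: 3-byte form → EE A9 96.
U+1091DC: 4-byte form → F4 89 87 9C.
U+06AD: 2-byte form → DA AD.
U+104CCB: 4-byte form → F4 84 B3 8B.
U+01A2: 2-byte form → C6 A2.
U+CF15: 3-byte form → EC BC 95.
Concatenated (21 bytes): E0 B8 B0 EE A9 96 F4 89 87 9C DA AD F4 84 B3 8B C6 A2 EC BC 95.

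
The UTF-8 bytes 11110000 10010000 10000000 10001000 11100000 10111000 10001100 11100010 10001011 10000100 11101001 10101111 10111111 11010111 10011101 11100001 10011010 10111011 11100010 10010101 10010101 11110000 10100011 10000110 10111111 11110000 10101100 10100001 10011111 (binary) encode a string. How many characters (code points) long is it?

Byte at offset 0: 0xF0 = 11110000 → 4-byte char (#1). Advance 4.
Byte at offset 4: 0xE0 = 11100000 → 3-byte char (#2). Advance 3.
Byte at offset 7: 0xE2 = 11100010 → 3-byte char (#3). Advance 3.
Byte at offset 10: 0xE9 = 11101001 → 3-byte char (#4). Advance 3.
Byte at offset 13: 0xD7 = 11010111 → 2-byte char (#5). Advance 2.
Byte at offset 15: 0xE1 = 11100001 → 3-byte char (#6). Advance 3.
Byte at offset 18: 0xE2 = 11100010 → 3-byte char (#7). Advance 3.
Byte at offset 21: 0xF0 = 11110000 → 4-byte char (#8). Advance 4.
Byte at offset 25: 0xF0 = 11110000 → 4-byte char (#9). Advance 4.
Reached end at offset 29 after 9 code points.

9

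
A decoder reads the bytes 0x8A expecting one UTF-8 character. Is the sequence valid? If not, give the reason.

invalid (continuation byte with no leading byte)

Byte 0x8A = 10001010 has the form 10xxxxxx — a continuation byte — but there is no preceding leading byte.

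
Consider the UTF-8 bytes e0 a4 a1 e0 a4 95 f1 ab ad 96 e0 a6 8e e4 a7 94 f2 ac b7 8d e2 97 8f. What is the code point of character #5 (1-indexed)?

U+49D4

Offset 0: leading byte 0xE0 = 11100000 → 3-byte char #1 = E0 A4 A1.
Offset 3: leading byte 0xE0 = 11100000 → 3-byte char #2 = E0 A4 95.
Offset 6: leading byte 0xF1 = 11110001 → 4-byte char #3 = F1 AB AD 96.
Offset 10: leading byte 0xE0 = 11100000 → 3-byte char #4 = E0 A6 8E.
Offset 13: leading byte 0xE4 = 11100100 → 3-byte char #5 = E4 A7 94.
Leading byte 0xE4 = 11100100 matches 1110xxxx → 3-byte sequence.
Byte 1: 0xE4 = 11100100, payload 0100 (4 bits).
Byte 2: 0xA7 = 10100111 (10xxxxxx ✓), payload 100111.
Byte 3: 0x94 = 10010100 (10xxxxxx ✓), payload 010100.
Concatenate: 0100100111010100 = 0x49D4 (16 bits → U+49D4).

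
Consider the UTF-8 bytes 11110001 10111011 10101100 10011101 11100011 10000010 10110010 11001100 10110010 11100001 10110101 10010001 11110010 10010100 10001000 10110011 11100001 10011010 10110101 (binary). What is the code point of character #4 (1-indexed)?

Offset 0: leading byte 0xF1 = 11110001 → 4-byte char #1 = F1 BB AC 9D.
Offset 4: leading byte 0xE3 = 11100011 → 3-byte char #2 = E3 82 B2.
Offset 7: leading byte 0xCC = 11001100 → 2-byte char #3 = CC B2.
Offset 9: leading byte 0xE1 = 11100001 → 3-byte char #4 = E1 B5 91.
Leading byte 0xE1 = 11100001 matches 1110xxxx → 3-byte sequence.
Byte 1: 0xE1 = 11100001, payload 0001 (4 bits).
Byte 2: 0xB5 = 10110101 (10xxxxxx ✓), payload 110101.
Byte 3: 0x91 = 10010001 (10xxxxxx ✓), payload 010001.
Concatenate: 0001110101010001 = 0x1D51 (16 bits → U+1D51).

U+1D51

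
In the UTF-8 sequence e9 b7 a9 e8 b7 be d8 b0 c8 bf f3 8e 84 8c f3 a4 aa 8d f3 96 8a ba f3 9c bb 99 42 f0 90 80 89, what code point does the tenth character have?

U+10009

Offset 0: leading byte 0xE9 = 11101001 → 3-byte char #1 = E9 B7 A9.
Offset 3: leading byte 0xE8 = 11101000 → 3-byte char #2 = E8 B7 BE.
Offset 6: leading byte 0xD8 = 11011000 → 2-byte char #3 = D8 B0.
Offset 8: leading byte 0xC8 = 11001000 → 2-byte char #4 = C8 BF.
Offset 10: leading byte 0xF3 = 11110011 → 4-byte char #5 = F3 8E 84 8C.
Offset 14: leading byte 0xF3 = 11110011 → 4-byte char #6 = F3 A4 AA 8D.
Offset 18: leading byte 0xF3 = 11110011 → 4-byte char #7 = F3 96 8A BA.
Offset 22: leading byte 0xF3 = 11110011 → 4-byte char #8 = F3 9C BB 99.
Offset 26: leading byte 0x42 = 01000010 → 1-byte char #9 = 42.
Offset 27: leading byte 0xF0 = 11110000 → 4-byte char #10 = F0 90 80 89.
Leading byte 0xF0 = 11110000 matches 11110xxx → 4-byte sequence.
Byte 1: 0xF0 = 11110000, payload 000 (3 bits).
Byte 2: 0x90 = 10010000 (10xxxxxx ✓), payload 010000.
Byte 3: 0x80 = 10000000 (10xxxxxx ✓), payload 000000.
Byte 4: 0x89 = 10001001 (10xxxxxx ✓), payload 001001.
Concatenate: 000010000000000001001 = 0x10009 (21 bits → U+10009).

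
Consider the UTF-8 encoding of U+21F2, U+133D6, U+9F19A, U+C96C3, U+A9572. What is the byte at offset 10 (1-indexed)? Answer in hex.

0x86

1-indexed offset 10 is 0-indexed offset 9.
U+21F2 → 3-byte form E2 87 B2 at offsets 0–2.
U+133D6 → 4-byte form F0 93 8F 96 at offsets 3–6.
U+9F19A → 4-byte form F2 9F 86 9A at offsets 7–10.
Offset 9 falls in char 3's range; it's byte 3 of F2 9F 86 9A = 0x86.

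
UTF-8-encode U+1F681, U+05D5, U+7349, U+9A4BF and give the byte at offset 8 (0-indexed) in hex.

0x89

U+1F681 → 4-byte form F0 9F 9A 81 at offsets 0–3.
U+05D5 → 2-byte form D7 95 at offsets 4–5.
U+7349 → 3-byte form E7 8D 89 at offsets 6–8.
Offset 8 falls in char 3's range; it's byte 3 of E7 8D 89 = 0x89.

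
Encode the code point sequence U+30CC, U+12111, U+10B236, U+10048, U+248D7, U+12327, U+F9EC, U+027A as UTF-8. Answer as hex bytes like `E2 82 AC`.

U+30CC: 3-byte form → E3 83 8C.
U+12111: 4-byte form → F0 92 84 91.
U+10B236: 4-byte form → F4 8B 88 B6.
U+10048: 4-byte form → F0 90 81 88.
U+248D7: 4-byte form → F0 A4 A3 97.
U+12327: 4-byte form → F0 92 8C A7.
U+F9EC: 3-byte form → EF A7 AC.
U+027A: 2-byte form → C9 BA.
Concatenated (28 bytes): E3 83 8C F0 92 84 91 F4 8B 88 B6 F0 90 81 88 F0 A4 A3 97 F0 92 8C A7 EF A7 AC C9 BA.

E3 83 8C F0 92 84 91 F4 8B 88 B6 F0 90 81 88 F0 A4 A3 97 F0 92 8C A7 EF A7 AC C9 BA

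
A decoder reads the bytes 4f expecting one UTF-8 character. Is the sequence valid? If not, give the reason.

Leading byte 0x4F = 01001111 → 1-byte form.

valid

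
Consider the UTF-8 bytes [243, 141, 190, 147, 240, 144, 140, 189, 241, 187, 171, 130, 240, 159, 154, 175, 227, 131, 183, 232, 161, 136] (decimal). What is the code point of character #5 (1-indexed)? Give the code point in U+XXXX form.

Offset 0: leading byte 0xF3 = 11110011 → 4-byte char #1 = F3 8D BE 93.
Offset 4: leading byte 0xF0 = 11110000 → 4-byte char #2 = F0 90 8C BD.
Offset 8: leading byte 0xF1 = 11110001 → 4-byte char #3 = F1 BB AB 82.
Offset 12: leading byte 0xF0 = 11110000 → 4-byte char #4 = F0 9F 9A AF.
Offset 16: leading byte 0xE3 = 11100011 → 3-byte char #5 = E3 83 B7.
Leading byte 0xE3 = 11100011 matches 1110xxxx → 3-byte sequence.
Byte 1: 0xE3 = 11100011, payload 0011 (4 bits).
Byte 2: 0x83 = 10000011 (10xxxxxx ✓), payload 000011.
Byte 3: 0xB7 = 10110111 (10xxxxxx ✓), payload 110111.
Concatenate: 0011000011110111 = 0x30F7 (16 bits → U+30F7).

U+30F7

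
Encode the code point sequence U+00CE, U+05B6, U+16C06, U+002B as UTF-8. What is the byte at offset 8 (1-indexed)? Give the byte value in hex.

0x86

1-indexed offset 8 is 0-indexed offset 7.
U+00CE → 2-byte form C3 8E at offsets 0–1.
U+05B6 → 2-byte form D6 B6 at offsets 2–3.
U+16C06 → 4-byte form F0 96 B0 86 at offsets 4–7.
Offset 7 falls in char 3's range; it's byte 4 of F0 96 B0 86 = 0x86.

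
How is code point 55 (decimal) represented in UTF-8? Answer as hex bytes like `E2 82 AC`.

37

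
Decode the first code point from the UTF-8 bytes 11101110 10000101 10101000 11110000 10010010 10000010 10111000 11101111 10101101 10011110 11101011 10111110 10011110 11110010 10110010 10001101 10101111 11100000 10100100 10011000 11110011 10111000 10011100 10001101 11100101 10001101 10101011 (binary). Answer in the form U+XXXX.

U+E168

Offset 0: leading byte 0xEE = 11101110 → 3-byte char #1 = EE 85 A8.
Leading byte 0xEE = 11101110 matches 1110xxxx → 3-byte sequence.
Byte 1: 0xEE = 11101110, payload 1110 (4 bits).
Byte 2: 0x85 = 10000101 (10xxxxxx ✓), payload 000101.
Byte 3: 0xA8 = 10101000 (10xxxxxx ✓), payload 101000.
Concatenate: 1110000101101000 = 0xE168 (16 bits → U+E168).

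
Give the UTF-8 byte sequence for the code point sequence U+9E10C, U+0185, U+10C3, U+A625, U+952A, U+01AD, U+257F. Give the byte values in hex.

F2 9E 84 8C C6 85 E1 83 83 EA 98 A5 E9 94 AA C6 AD E2 95 BF

U+9E10C: 4-byte form → F2 9E 84 8C.
U+0185: 2-byte form → C6 85.
U+10C3: 3-byte form → E1 83 83.
U+A625: 3-byte form → EA 98 A5.
U+952A: 3-byte form → E9 94 AA.
U+01AD: 2-byte form → C6 AD.
U+257F: 3-byte form → E2 95 BF.
Concatenated (20 bytes): F2 9E 84 8C C6 85 E1 83 83 EA 98 A5 E9 94 AA C6 AD E2 95 BF.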